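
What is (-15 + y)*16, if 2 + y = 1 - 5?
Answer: -336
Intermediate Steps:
y = -6 (y = -2 + (1 - 5) = -2 - 4 = -6)
(-15 + y)*16 = (-15 - 6)*16 = -21*16 = -336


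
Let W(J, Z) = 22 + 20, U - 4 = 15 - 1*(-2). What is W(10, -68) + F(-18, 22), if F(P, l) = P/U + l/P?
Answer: 2515/63 ≈ 39.921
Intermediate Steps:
U = 21 (U = 4 + (15 - 1*(-2)) = 4 + (15 + 2) = 4 + 17 = 21)
W(J, Z) = 42
F(P, l) = P/21 + l/P
W(10, -68) + F(-18, 22) = 42 + ((1/21)*(-18) + 22/(-18)) = 42 + (-6/7 + 22*(-1/18)) = 42 + (-6/7 - 11/9) = 42 - 131/63 = 2515/63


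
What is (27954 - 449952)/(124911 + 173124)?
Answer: -140666/99345 ≈ -1.4159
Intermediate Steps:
(27954 - 449952)/(124911 + 173124) = -421998/298035 = -421998*1/298035 = -140666/99345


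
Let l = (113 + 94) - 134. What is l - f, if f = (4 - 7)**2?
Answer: 64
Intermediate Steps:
l = 73 (l = 207 - 134 = 73)
f = 9 (f = (-3)**2 = 9)
l - f = 73 - 1*9 = 73 - 9 = 64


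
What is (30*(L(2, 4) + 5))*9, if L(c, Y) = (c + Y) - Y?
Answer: 1890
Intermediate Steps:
L(c, Y) = c (L(c, Y) = (Y + c) - Y = c)
(30*(L(2, 4) + 5))*9 = (30*(2 + 5))*9 = (30*7)*9 = 210*9 = 1890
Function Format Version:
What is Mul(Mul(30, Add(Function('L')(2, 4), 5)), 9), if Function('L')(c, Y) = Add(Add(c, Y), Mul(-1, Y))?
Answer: 1890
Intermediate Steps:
Function('L')(c, Y) = c (Function('L')(c, Y) = Add(Add(Y, c), Mul(-1, Y)) = c)
Mul(Mul(30, Add(Function('L')(2, 4), 5)), 9) = Mul(Mul(30, Add(2, 5)), 9) = Mul(Mul(30, 7), 9) = Mul(210, 9) = 1890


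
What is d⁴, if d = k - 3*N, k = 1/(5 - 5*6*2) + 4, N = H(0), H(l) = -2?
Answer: 90842562801/9150625 ≈ 9927.5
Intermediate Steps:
N = -2
k = 219/55 (k = 1/(5 - 30*2) + 4 = 1/(5 - 60) + 4 = 1/(-55) + 4 = -1/55 + 4 = 219/55 ≈ 3.9818)
d = 549/55 (d = 219/55 - 3*(-2) = 219/55 + 6 = 549/55 ≈ 9.9818)
d⁴ = (549/55)⁴ = 90842562801/9150625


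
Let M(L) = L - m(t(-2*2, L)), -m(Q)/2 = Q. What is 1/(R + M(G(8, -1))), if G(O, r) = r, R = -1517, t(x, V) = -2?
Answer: -1/1522 ≈ -0.00065703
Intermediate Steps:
m(Q) = -2*Q
M(L) = -4 + L (M(L) = L - (-2)*(-2) = L - 1*4 = L - 4 = -4 + L)
1/(R + M(G(8, -1))) = 1/(-1517 + (-4 - 1)) = 1/(-1517 - 5) = 1/(-1522) = -1/1522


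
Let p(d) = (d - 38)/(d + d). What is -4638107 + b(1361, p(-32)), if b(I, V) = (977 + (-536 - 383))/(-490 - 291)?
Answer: -3622361625/781 ≈ -4.6381e+6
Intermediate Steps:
p(d) = (-38 + d)/(2*d) (p(d) = (-38 + d)/((2*d)) = (-38 + d)*(1/(2*d)) = (-38 + d)/(2*d))
b(I, V) = -58/781 (b(I, V) = (977 - 919)/(-781) = 58*(-1/781) = -58/781)
-4638107 + b(1361, p(-32)) = -4638107 - 58/781 = -3622361625/781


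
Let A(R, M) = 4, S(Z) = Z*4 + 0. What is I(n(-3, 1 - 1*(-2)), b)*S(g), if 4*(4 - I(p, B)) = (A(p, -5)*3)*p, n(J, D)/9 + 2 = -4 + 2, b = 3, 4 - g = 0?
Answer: 1792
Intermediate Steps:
g = 4 (g = 4 - 1*0 = 4 + 0 = 4)
S(Z) = 4*Z (S(Z) = 4*Z + 0 = 4*Z)
n(J, D) = -36 (n(J, D) = -18 + 9*(-4 + 2) = -18 + 9*(-2) = -18 - 18 = -36)
I(p, B) = 4 - 3*p (I(p, B) = 4 - 4*3*p/4 = 4 - 3*p)
I(n(-3, 1 - 1*(-2)), b)*S(g) = (4 - 3*(-36))*(4*4) = (4 + 108)*16 = 112*16 = 1792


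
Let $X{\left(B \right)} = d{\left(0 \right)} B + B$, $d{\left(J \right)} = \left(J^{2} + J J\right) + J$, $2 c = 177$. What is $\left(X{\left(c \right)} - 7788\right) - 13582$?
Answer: $- \frac{42563}{2} \approx -21282.0$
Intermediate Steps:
$c = \frac{177}{2}$ ($c = \frac{1}{2} \cdot 177 = \frac{177}{2} \approx 88.5$)
$d{\left(J \right)} = J + 2 J^{2}$ ($d{\left(J \right)} = \left(J^{2} + J^{2}\right) + J = 2 J^{2} + J = J + 2 J^{2}$)
$X{\left(B \right)} = B$ ($X{\left(B \right)} = 0 \left(1 + 2 \cdot 0\right) B + B = 0 \left(1 + 0\right) B + B = 0 \cdot 1 B + B = 0 B + B = 0 + B = B$)
$\left(X{\left(c \right)} - 7788\right) - 13582 = \left(\frac{177}{2} - 7788\right) - 13582 = - \frac{15399}{2} - 13582 = - \frac{42563}{2}$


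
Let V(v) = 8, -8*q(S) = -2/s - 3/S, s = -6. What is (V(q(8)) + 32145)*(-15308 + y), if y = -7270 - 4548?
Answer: -872182278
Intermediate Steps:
q(S) = -1/24 + 3/(8*S) (q(S) = -(-2/(-6) - 3/S)/8 = -(-2*(-1/6) - 3/S)/8 = -(1/3 - 3/S)/8 = -1/24 + 3/(8*S))
y = -11818
(V(q(8)) + 32145)*(-15308 + y) = (8 + 32145)*(-15308 - 11818) = 32153*(-27126) = -872182278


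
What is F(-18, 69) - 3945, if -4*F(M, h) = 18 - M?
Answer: -3954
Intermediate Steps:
F(M, h) = -9/2 + M/4 (F(M, h) = -(18 - M)/4 = -9/2 + M/4)
F(-18, 69) - 3945 = (-9/2 + (¼)*(-18)) - 3945 = (-9/2 - 9/2) - 3945 = -9 - 3945 = -3954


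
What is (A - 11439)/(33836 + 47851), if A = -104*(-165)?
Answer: 1907/27229 ≈ 0.070036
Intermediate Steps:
A = 17160
(A - 11439)/(33836 + 47851) = (17160 - 11439)/(33836 + 47851) = 5721/81687 = 5721*(1/81687) = 1907/27229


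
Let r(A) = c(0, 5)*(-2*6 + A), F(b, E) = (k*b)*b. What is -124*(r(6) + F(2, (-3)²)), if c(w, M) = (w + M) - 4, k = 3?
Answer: -744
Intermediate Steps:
F(b, E) = 3*b² (F(b, E) = (3*b)*b = 3*b²)
c(w, M) = -4 + M + w (c(w, M) = (M + w) - 4 = -4 + M + w)
r(A) = -12 + A (r(A) = (-4 + 5 + 0)*(-2*6 + A) = 1*(-12 + A) = -12 + A)
-124*(r(6) + F(2, (-3)²)) = -124*((-12 + 6) + 3*2²) = -124*(-6 + 3*4) = -124*(-6 + 12) = -124*6 = -744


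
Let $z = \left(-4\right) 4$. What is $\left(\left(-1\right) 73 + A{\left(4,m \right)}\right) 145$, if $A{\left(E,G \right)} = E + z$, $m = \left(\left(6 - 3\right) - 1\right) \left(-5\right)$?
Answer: $-12325$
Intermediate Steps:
$z = -16$
$m = -10$ ($m = \left(\left(6 - 3\right) - 1\right) \left(-5\right) = \left(3 - 1\right) \left(-5\right) = 2 \left(-5\right) = -10$)
$A{\left(E,G \right)} = -16 + E$ ($A{\left(E,G \right)} = E - 16 = -16 + E$)
$\left(\left(-1\right) 73 + A{\left(4,m \right)}\right) 145 = \left(\left(-1\right) 73 + \left(-16 + 4\right)\right) 145 = \left(-73 - 12\right) 145 = \left(-85\right) 145 = -12325$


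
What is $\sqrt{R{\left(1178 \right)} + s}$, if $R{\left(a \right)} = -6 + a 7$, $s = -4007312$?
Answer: $4 i \sqrt{249942} \approx 1999.8 i$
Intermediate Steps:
$R{\left(a \right)} = -6 + 7 a$
$\sqrt{R{\left(1178 \right)} + s} = \sqrt{\left(-6 + 7 \cdot 1178\right) - 4007312} = \sqrt{\left(-6 + 8246\right) - 4007312} = \sqrt{8240 - 4007312} = \sqrt{-3999072} = 4 i \sqrt{249942}$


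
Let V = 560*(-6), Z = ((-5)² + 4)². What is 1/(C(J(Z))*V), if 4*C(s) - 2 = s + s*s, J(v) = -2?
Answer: -1/3360 ≈ -0.00029762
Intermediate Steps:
Z = 841 (Z = (25 + 4)² = 29² = 841)
V = -3360
C(s) = ½ + s/4 + s²/4 (C(s) = ½ + (s + s*s)/4 = ½ + (s + s²)/4 = ½ + (s/4 + s²/4) = ½ + s/4 + s²/4)
1/(C(J(Z))*V) = 1/((½ + (¼)*(-2) + (¼)*(-2)²)*(-3360)) = 1/((½ - ½ + (¼)*4)*(-3360)) = 1/((½ - ½ + 1)*(-3360)) = 1/(1*(-3360)) = 1/(-3360) = -1/3360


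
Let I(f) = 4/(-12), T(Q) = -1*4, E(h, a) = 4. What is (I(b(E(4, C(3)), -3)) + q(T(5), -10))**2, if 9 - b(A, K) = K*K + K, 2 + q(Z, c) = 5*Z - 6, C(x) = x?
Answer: 7225/9 ≈ 802.78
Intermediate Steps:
T(Q) = -4
q(Z, c) = -8 + 5*Z (q(Z, c) = -2 + (5*Z - 6) = -2 + (-6 + 5*Z) = -8 + 5*Z)
b(A, K) = 9 - K - K**2 (b(A, K) = 9 - (K*K + K) = 9 - (K**2 + K) = 9 - (K + K**2) = 9 + (-K - K**2) = 9 - K - K**2)
I(f) = -1/3 (I(f) = 4*(-1/12) = -1/3)
(I(b(E(4, C(3)), -3)) + q(T(5), -10))**2 = (-1/3 + (-8 + 5*(-4)))**2 = (-1/3 + (-8 - 20))**2 = (-1/3 - 28)**2 = (-85/3)**2 = 7225/9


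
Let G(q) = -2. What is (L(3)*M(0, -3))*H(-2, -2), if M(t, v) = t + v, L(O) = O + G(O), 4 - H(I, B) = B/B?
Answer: -9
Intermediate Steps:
H(I, B) = 3 (H(I, B) = 4 - B/B = 4 - 1*1 = 4 - 1 = 3)
L(O) = -2 + O (L(O) = O - 2 = -2 + O)
(L(3)*M(0, -3))*H(-2, -2) = ((-2 + 3)*(0 - 3))*3 = (1*(-3))*3 = -3*3 = -9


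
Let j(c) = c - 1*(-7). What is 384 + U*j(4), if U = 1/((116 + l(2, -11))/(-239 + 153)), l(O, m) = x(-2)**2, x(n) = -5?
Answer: 53198/141 ≈ 377.29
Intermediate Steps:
j(c) = 7 + c (j(c) = c + 7 = 7 + c)
l(O, m) = 25 (l(O, m) = (-5)**2 = 25)
U = -86/141 (U = 1/((116 + 25)/(-239 + 153)) = 1/(141/(-86)) = 1/(141*(-1/86)) = 1/(-141/86) = -86/141 ≈ -0.60993)
384 + U*j(4) = 384 - 86*(7 + 4)/141 = 384 - 86/141*11 = 384 - 946/141 = 53198/141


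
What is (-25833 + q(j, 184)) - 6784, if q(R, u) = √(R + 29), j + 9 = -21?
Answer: -32617 + I ≈ -32617.0 + 1.0*I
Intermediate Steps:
j = -30 (j = -9 - 21 = -30)
q(R, u) = √(29 + R)
(-25833 + q(j, 184)) - 6784 = (-25833 + √(29 - 30)) - 6784 = (-25833 + √(-1)) - 6784 = (-25833 + I) - 6784 = -32617 + I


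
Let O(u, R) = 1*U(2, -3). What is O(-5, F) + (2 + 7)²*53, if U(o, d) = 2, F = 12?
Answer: 4295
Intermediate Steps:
O(u, R) = 2 (O(u, R) = 1*2 = 2)
O(-5, F) + (2 + 7)²*53 = 2 + (2 + 7)²*53 = 2 + 9²*53 = 2 + 81*53 = 2 + 4293 = 4295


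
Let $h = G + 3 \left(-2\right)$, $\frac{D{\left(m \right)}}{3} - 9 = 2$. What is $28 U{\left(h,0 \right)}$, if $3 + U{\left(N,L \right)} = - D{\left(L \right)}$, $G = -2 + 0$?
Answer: $-1008$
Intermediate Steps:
$G = -2$
$D{\left(m \right)} = 33$ ($D{\left(m \right)} = 27 + 3 \cdot 2 = 27 + 6 = 33$)
$h = -8$ ($h = -2 + 3 \left(-2\right) = -2 - 6 = -8$)
$U{\left(N,L \right)} = -36$ ($U{\left(N,L \right)} = -3 - 33 = -36$)
$28 U{\left(h,0 \right)} = 28 \left(-36\right) = -1008$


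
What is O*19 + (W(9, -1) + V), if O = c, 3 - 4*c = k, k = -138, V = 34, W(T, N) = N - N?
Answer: 2815/4 ≈ 703.75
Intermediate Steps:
W(T, N) = 0
c = 141/4 (c = ¾ - ¼*(-138) = ¾ + 69/2 = 141/4 ≈ 35.250)
O = 141/4 ≈ 35.250
O*19 + (W(9, -1) + V) = (141/4)*19 + (0 + 34) = 2679/4 + 34 = 2815/4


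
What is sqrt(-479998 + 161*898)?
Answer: 2*I*sqrt(83855) ≈ 579.15*I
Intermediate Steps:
sqrt(-479998 + 161*898) = sqrt(-479998 + 144578) = sqrt(-335420) = 2*I*sqrt(83855)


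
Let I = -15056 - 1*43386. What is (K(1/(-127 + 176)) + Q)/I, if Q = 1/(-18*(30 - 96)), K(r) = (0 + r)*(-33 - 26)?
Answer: 70043/3402025704 ≈ 2.0589e-5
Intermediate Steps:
K(r) = -59*r (K(r) = r*(-59) = -59*r)
Q = 1/1188 (Q = 1/(-18*(-66)) = 1/1188 ≈ 0.00084175)
I = -58442 (I = -15056 - 43386 = -58442)
(K(1/(-127 + 176)) + Q)/I = (-59/(-127 + 176) + 1/1188)/(-58442) = (-59/49 + 1/1188)*(-1/58442) = -70043/58212*(-1/58442) = 70043/3402025704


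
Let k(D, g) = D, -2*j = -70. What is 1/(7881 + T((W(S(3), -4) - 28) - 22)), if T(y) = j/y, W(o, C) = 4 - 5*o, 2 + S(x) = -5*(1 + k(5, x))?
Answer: 114/898469 ≈ 0.00012688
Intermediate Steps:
j = 35 (j = -1/2*(-70) = 35)
S(x) = -32 (S(x) = -2 - 5*(1 + 5) = -2 - 5*6 = -2 - 30 = -32)
T(y) = 35/y
1/(7881 + T((W(S(3), -4) - 28) - 22)) = 1/(7881 + 35/(((4 - 5*(-32)) - 28) - 22)) = 1/(7881 + 35/(((4 + 160) - 28) - 22)) = 1/(7881 + 35/((164 - 28) - 22)) = 1/(7881 + 35/(136 - 22)) = 1/(7881 + 35/114) = 1/(898469/114) = 114/898469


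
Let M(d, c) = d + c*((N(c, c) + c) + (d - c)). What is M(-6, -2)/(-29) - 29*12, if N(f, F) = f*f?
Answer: -10090/29 ≈ -347.93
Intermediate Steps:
N(f, F) = f²
M(d, c) = d + c*(d + c²) (M(d, c) = d + c*((c² + c) + (d - c)) = d + c*((c + c²) + (d - c)) = d + c*(d + c²))
M(-6, -2)/(-29) - 29*12 = (-6 + (-2)³ - 2*(-6))/(-29) - 29*12 = (-6 - 8 + 12)*(-1/29) - 348 = -2*(-1/29) - 348 = 2/29 - 348 = -10090/29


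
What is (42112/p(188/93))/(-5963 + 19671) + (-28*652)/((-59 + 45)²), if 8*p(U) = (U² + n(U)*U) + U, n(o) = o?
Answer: -145830316/1607263 ≈ -90.732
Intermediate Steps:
p(U) = U²/4 + U/8 (p(U) = ((U² + U*U) + U)/8 = ((U² + U²) + U)/8 = (2*U² + U)/8 = (U + 2*U²)/8 = U²/4 + U/8)
(42112/p(188/93))/(-5963 + 19671) + (-28*652)/((-59 + 45)²) = (42112/(((188/93)*(1 + 2*(188/93))/8)))/(-5963 + 19671) + (-28*652)/((-59 + 45)²) = (42112/(((188*(1/93))*(1 + 2*(188*(1/93)))/8)))/13708 - 18256/((-14)²) = (42112/(((⅛)*(188/93)*(1 + 2*(188/93)))))*(1/13708) - 18256/196 = (42112/(((⅛)*(188/93)*(1 + 376/93))))*(1/13708) - 18256*1/196 = (42112/(((⅛)*(188/93)*(469/93))))*(1/13708) - 652/7 = (42112/(22043/17298))*(1/13708) - 652/7 = (42112*(17298/22043))*(1/13708) - 652/7 = (2214144/67)*(1/13708) - 652/7 = 553536/229609 - 652/7 = -145830316/1607263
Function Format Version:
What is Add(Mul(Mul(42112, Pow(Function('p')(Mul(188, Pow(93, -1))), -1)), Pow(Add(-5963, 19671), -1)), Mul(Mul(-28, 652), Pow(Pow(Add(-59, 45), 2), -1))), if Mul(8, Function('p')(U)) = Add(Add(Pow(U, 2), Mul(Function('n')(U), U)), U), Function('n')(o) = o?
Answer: Rational(-145830316, 1607263) ≈ -90.732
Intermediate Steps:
Function('p')(U) = Add(Mul(Rational(1, 4), Pow(U, 2)), Mul(Rational(1, 8), U)) (Function('p')(U) = Mul(Rational(1, 8), Add(Add(Pow(U, 2), Mul(U, U)), U)) = Mul(Rational(1, 8), Add(Add(Pow(U, 2), Pow(U, 2)), U)) = Mul(Rational(1, 8), Add(Mul(2, Pow(U, 2)), U)) = Mul(Rational(1, 8), Add(U, Mul(2, Pow(U, 2)))) = Add(Mul(Rational(1, 4), Pow(U, 2)), Mul(Rational(1, 8), U)))
Add(Mul(Mul(42112, Pow(Function('p')(Mul(188, Pow(93, -1))), -1)), Pow(Add(-5963, 19671), -1)), Mul(Mul(-28, 652), Pow(Pow(Add(-59, 45), 2), -1))) = Add(Mul(Mul(42112, Pow(Mul(Rational(1, 8), Mul(188, Pow(93, -1)), Add(1, Mul(2, Mul(188, Pow(93, -1))))), -1)), Pow(Add(-5963, 19671), -1)), Mul(Mul(-28, 652), Pow(Pow(Add(-59, 45), 2), -1))) = Add(Mul(Mul(42112, Pow(Mul(Rational(1, 8), Mul(188, Rational(1, 93)), Add(1, Mul(2, Mul(188, Rational(1, 93))))), -1)), Pow(13708, -1)), Mul(-18256, Pow(Pow(-14, 2), -1))) = Add(Mul(Mul(42112, Pow(Mul(Rational(1, 8), Rational(188, 93), Add(1, Mul(2, Rational(188, 93)))), -1)), Rational(1, 13708)), Mul(-18256, Pow(196, -1))) = Add(Mul(Mul(42112, Pow(Mul(Rational(1, 8), Rational(188, 93), Add(1, Rational(376, 93))), -1)), Rational(1, 13708)), Mul(-18256, Rational(1, 196))) = Add(Mul(Mul(42112, Pow(Mul(Rational(1, 8), Rational(188, 93), Rational(469, 93)), -1)), Rational(1, 13708)), Rational(-652, 7)) = Add(Mul(Mul(42112, Pow(Rational(22043, 17298), -1)), Rational(1, 13708)), Rational(-652, 7)) = Add(Mul(Mul(42112, Rational(17298, 22043)), Rational(1, 13708)), Rational(-652, 7)) = Add(Mul(Rational(2214144, 67), Rational(1, 13708)), Rational(-652, 7)) = Add(Rational(553536, 229609), Rational(-652, 7)) = Rational(-145830316, 1607263)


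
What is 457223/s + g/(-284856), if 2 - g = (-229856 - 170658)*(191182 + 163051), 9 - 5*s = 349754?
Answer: -75183059902507/150949942 ≈ -4.9807e+5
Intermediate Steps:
s = -69949 (s = 9/5 - ⅕*349754 = 9/5 - 349754/5 = -69949)
g = 141875275764 (g = 2 - (-229856 - 170658)*(191182 + 163051) = 2 - (-400514)*354233 = 2 - 1*(-141875275762) = 2 + 141875275762 = 141875275764)
457223/s + g/(-284856) = 457223/(-69949) + 141875275764/(-284856) = 457223*(-1/69949) + 141875275764*(-1/284856) = -457223/69949 - 11822939647/23738 = -75183059902507/150949942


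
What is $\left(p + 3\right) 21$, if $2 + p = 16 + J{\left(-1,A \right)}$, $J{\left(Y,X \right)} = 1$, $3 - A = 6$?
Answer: $378$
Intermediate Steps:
$A = -3$ ($A = 3 - 6 = -3$)
$p = 15$ ($p = -2 + \left(16 + 1\right) = -2 + 17 = 15$)
$\left(p + 3\right) 21 = \left(15 + 3\right) 21 = 18 \cdot 21 = 378$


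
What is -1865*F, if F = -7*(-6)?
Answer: -78330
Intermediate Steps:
F = 42
-1865*F = -1865*42 = -78330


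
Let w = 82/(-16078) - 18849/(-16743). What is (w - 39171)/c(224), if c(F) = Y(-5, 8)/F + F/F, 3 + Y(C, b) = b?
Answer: -393653668457952/10274235911 ≈ -38315.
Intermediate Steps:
w = 50280216/44865659 (w = 82*(-1/16078) - 18849*(-1/16743) = -41/8039 + 6283/5581 = 50280216/44865659 ≈ 1.1207)
Y(C, b) = -3 + b
c(F) = 1 + 5/F (c(F) = (-3 + 8)/F + F/F = 5/F + 1 = 1 + 5/F)
(w - 39171)/c(224) = (50280216/44865659 - 39171)/(((5 + 224)/224)) = -1757382448473/(44865659*((1/224)*229)) = -1757382448473/(44865659*229/224) = -1757382448473/44865659*224/229 = -393653668457952/10274235911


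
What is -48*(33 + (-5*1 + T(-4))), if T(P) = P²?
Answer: -2112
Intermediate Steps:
-48*(33 + (-5*1 + T(-4))) = -48*(33 + (-5*1 + (-4)²)) = -48*(33 + (-5 + 16)) = -48*(33 + 11) = -48*44 = -2112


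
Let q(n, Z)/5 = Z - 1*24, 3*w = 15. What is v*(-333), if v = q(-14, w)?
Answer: 31635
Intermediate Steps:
w = 5 (w = (⅓)*15 = 5)
q(n, Z) = -120 + 5*Z (q(n, Z) = 5*(Z - 1*24) = 5*(Z - 24) = 5*(-24 + Z) = -120 + 5*Z)
v = -95 (v = -120 + 5*5 = -120 + 25 = -95)
v*(-333) = -95*(-333) = 31635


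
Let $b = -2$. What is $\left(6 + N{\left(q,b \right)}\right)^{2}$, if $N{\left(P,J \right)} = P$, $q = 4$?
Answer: $100$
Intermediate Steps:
$\left(6 + N{\left(q,b \right)}\right)^{2} = \left(6 + 4\right)^{2} = 10^{2} = 100$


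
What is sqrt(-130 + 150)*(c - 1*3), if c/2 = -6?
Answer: -30*sqrt(5) ≈ -67.082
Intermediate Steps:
c = -12 (c = 2*(-6) = -12)
sqrt(-130 + 150)*(c - 1*3) = sqrt(-130 + 150)*(-12 - 1*3) = sqrt(20)*(-12 - 3) = (2*sqrt(5))*(-15) = -30*sqrt(5)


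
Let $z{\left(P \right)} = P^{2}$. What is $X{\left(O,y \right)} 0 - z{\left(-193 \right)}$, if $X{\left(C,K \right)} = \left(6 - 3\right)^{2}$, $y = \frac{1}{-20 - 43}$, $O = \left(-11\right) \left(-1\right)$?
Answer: $-37249$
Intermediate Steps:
$O = 11$
$y = - \frac{1}{63}$ ($y = \frac{1}{-63} = - \frac{1}{63} \approx -0.015873$)
$X{\left(C,K \right)} = 9$ ($X{\left(C,K \right)} = 3^{2} = 9$)
$X{\left(O,y \right)} 0 - z{\left(-193 \right)} = 9 \cdot 0 - \left(-193\right)^{2} = 0 - 37249 = -37249$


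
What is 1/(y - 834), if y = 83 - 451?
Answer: -1/1202 ≈ -0.00083195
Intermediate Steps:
y = -368
1/(y - 834) = 1/(-368 - 834) = 1/(-1202) = -1/1202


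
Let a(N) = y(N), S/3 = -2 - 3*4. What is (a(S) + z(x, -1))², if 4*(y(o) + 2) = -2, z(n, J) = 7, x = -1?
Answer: 81/4 ≈ 20.250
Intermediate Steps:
S = -42 (S = 3*(-2 - 3*4) = 3*(-2 - 12) = 3*(-14) = -42)
y(o) = -5/2 (y(o) = -2 + (¼)*(-2) = -2 - ½ = -5/2)
a(N) = -5/2
(a(S) + z(x, -1))² = (-5/2 + 7)² = (9/2)² = 81/4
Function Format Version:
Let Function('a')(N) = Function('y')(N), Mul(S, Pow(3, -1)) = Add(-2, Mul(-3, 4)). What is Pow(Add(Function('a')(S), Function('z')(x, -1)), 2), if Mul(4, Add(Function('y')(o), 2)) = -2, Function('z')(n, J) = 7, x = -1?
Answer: Rational(81, 4) ≈ 20.250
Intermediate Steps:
S = -42 (S = Mul(3, Add(-2, Mul(-3, 4))) = Mul(3, Add(-2, -12)) = Mul(3, -14) = -42)
Function('y')(o) = Rational(-5, 2) (Function('y')(o) = Add(-2, Mul(Rational(1, 4), -2)) = Add(-2, Rational(-1, 2)) = Rational(-5, 2))
Function('a')(N) = Rational(-5, 2)
Pow(Add(Function('a')(S), Function('z')(x, -1)), 2) = Pow(Add(Rational(-5, 2), 7), 2) = Pow(Rational(9, 2), 2) = Rational(81, 4)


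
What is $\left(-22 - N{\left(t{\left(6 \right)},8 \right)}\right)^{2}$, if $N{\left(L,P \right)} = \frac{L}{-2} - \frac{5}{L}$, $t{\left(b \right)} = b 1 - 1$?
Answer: $\frac{1369}{4} \approx 342.25$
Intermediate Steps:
$t{\left(b \right)} = -1 + b$ ($t{\left(b \right)} = b - 1 = -1 + b$)
$N{\left(L,P \right)} = - \frac{5}{L} - \frac{L}{2}$ ($N{\left(L,P \right)} = L \left(- \frac{1}{2}\right) - \frac{5}{L} = - \frac{L}{2} - \frac{5}{L} = - \frac{5}{L} - \frac{L}{2}$)
$\left(-22 - N{\left(t{\left(6 \right)},8 \right)}\right)^{2} = \left(-22 - \left(- \frac{5}{-1 + 6} - \frac{-1 + 6}{2}\right)\right)^{2} = \left(-22 - \left(- \frac{5}{5} - \frac{5}{2}\right)\right)^{2} = \left(-22 - \left(\left(-5\right) \frac{1}{5} - \frac{5}{2}\right)\right)^{2} = \left(-22 - \left(-1 - \frac{5}{2}\right)\right)^{2} = \left(-22 - - \frac{7}{2}\right)^{2} = \left(-22 + \frac{7}{2}\right)^{2} = \left(- \frac{37}{2}\right)^{2} = \frac{1369}{4}$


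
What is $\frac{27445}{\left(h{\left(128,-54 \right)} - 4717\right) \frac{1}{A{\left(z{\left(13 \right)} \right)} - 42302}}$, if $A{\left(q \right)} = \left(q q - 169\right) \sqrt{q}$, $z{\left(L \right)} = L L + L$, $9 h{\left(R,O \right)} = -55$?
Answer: $\frac{5224402755}{21254} - \frac{8140049775 \sqrt{182}}{42508} \approx -2.3376 \cdot 10^{6}$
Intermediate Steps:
$h{\left(R,O \right)} = - \frac{55}{9}$ ($h{\left(R,O \right)} = \frac{1}{9} \left(-55\right) = - \frac{55}{9}$)
$z{\left(L \right)} = L + L^{2}$ ($z{\left(L \right)} = L^{2} + L = L + L^{2}$)
$A{\left(q \right)} = \sqrt{q} \left(-169 + q^{2}\right)$ ($A{\left(q \right)} = \left(q^{2} - 169\right) \sqrt{q} = \left(-169 + q^{2}\right) \sqrt{q} = \sqrt{q} \left(-169 + q^{2}\right)$)
$\frac{27445}{\left(h{\left(128,-54 \right)} - 4717\right) \frac{1}{A{\left(z{\left(13 \right)} \right)} - 42302}} = \frac{27445}{\left(- \frac{55}{9} - 4717\right) \frac{1}{\sqrt{13 \left(1 + 13\right)} \left(-169 + \left(13 \left(1 + 13\right)\right)^{2}\right) - 42302}} = \frac{27445}{\left(- \frac{42508}{9}\right) \frac{1}{\sqrt{13 \cdot 14} \left(-169 + \left(13 \cdot 14\right)^{2}\right) - 42302}} = \frac{27445}{\left(- \frac{42508}{9}\right) \frac{1}{\sqrt{182} \left(-169 + 182^{2}\right) - 42302}} = \frac{27445}{\left(- \frac{42508}{9}\right) \frac{1}{\sqrt{182} \left(-169 + 33124\right) - 42302}} = \frac{27445}{\left(- \frac{42508}{9}\right) \frac{1}{\sqrt{182} \cdot 32955 - 42302}} = \frac{27445}{\left(- \frac{42508}{9}\right) \frac{1}{32955 \sqrt{182} - 42302}} = \frac{27445}{\left(- \frac{42508}{9}\right) \frac{1}{-42302 + 32955 \sqrt{182}}} = 27445 \left(\frac{190359}{21254} - \frac{296595 \sqrt{182}}{42508}\right) = \frac{5224402755}{21254} - \frac{8140049775 \sqrt{182}}{42508}$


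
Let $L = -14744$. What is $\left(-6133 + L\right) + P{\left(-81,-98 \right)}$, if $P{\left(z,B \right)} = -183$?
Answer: $-21060$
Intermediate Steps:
$\left(-6133 + L\right) + P{\left(-81,-98 \right)} = \left(-6133 - 14744\right) - 183 = -20877 - 183 = -21060$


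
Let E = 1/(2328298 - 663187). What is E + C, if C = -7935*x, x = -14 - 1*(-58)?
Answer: -581356854539/1665111 ≈ -3.4914e+5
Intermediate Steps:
x = 44 (x = -14 + 58 = 44)
E = 1/1665111 ≈ 6.0056e-7
C = -349140 (C = -7935*44 = -349140)
E + C = 1/1665111 - 349140 = -581356854539/1665111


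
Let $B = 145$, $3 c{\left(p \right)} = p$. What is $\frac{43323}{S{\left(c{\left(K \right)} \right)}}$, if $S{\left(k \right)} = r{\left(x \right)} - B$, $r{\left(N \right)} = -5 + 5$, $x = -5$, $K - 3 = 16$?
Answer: $- \frac{43323}{145} \approx -298.78$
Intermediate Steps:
$K = 19$ ($K = 3 + 16 = 19$)
$c{\left(p \right)} = \frac{p}{3}$
$r{\left(N \right)} = 0$
$S{\left(k \right)} = -145$ ($S{\left(k \right)} = 0 - 145 = -145$)
$\frac{43323}{S{\left(c{\left(K \right)} \right)}} = \frac{43323}{-145} = 43323 \left(- \frac{1}{145}\right) = - \frac{43323}{145}$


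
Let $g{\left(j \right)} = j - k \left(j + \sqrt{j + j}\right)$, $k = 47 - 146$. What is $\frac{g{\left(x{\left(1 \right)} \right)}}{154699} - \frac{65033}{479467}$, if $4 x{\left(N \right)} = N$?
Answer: $- \frac{10048553392}{74173065433} + \frac{99 \sqrt{2}}{309398} \approx -0.13502$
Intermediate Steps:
$k = -99$
$x{\left(N \right)} = \frac{N}{4}$
$g{\left(j \right)} = 100 j + 99 \sqrt{2} \sqrt{j}$ ($g{\left(j \right)} = j - - 99 \left(j + \sqrt{j + j}\right) = j - - 99 \left(j + \sqrt{2 j}\right) = j - - 99 \left(j + \sqrt{2} \sqrt{j}\right) = j - \left(- 99 j - 99 \sqrt{2} \sqrt{j}\right) = j + \left(99 j + 99 \sqrt{2} \sqrt{j}\right) = 100 j + 99 \sqrt{2} \sqrt{j}$)
$\frac{g{\left(x{\left(1 \right)} \right)}}{154699} - \frac{65033}{479467} = \frac{100 \cdot \frac{1}{4} \cdot 1 + 99 \sqrt{2} \sqrt{\frac{1}{4} \cdot 1}}{154699} - \frac{65033}{479467} = \left(100 \cdot \frac{1}{4} + \frac{99 \sqrt{2}}{2}\right) \frac{1}{154699} - \frac{65033}{479467} = \left(25 + 99 \sqrt{2} \cdot \frac{1}{2}\right) \frac{1}{154699} - \frac{65033}{479467} = \left(25 + \frac{99 \sqrt{2}}{2}\right) \frac{1}{154699} - \frac{65033}{479467} = \left(\frac{25}{154699} + \frac{99 \sqrt{2}}{309398}\right) - \frac{65033}{479467} = - \frac{10048553392}{74173065433} + \frac{99 \sqrt{2}}{309398}$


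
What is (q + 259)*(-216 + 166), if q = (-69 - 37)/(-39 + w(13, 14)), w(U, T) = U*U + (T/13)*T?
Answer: -12177400/943 ≈ -12913.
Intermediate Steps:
w(U, T) = U² + T²/13 (w(U, T) = U² + (T*(1/13))*T = U² + (T/13)*T = U² + T²/13)
q = -689/943 (q = (-69 - 37)/(-39 + (13² + (1/13)*14²)) = -106/(-39 + (169 + (1/13)*196)) = -106/(-39 + (169 + 196/13)) = -106/(-39 + 2393/13) = -106/1886/13 = -106*13/1886 = -689/943 ≈ -0.73065)
(q + 259)*(-216 + 166) = (-689/943 + 259)*(-216 + 166) = (243548/943)*(-50) = -12177400/943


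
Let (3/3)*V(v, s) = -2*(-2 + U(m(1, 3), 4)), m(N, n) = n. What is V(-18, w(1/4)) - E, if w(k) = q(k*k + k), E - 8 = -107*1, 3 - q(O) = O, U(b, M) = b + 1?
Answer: 95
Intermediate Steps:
U(b, M) = 1 + b
q(O) = 3 - O
E = -99 (E = 8 - 107*1 = 8 - 107 = -99)
w(k) = 3 - k - k**2 (w(k) = 3 - (k*k + k) = 3 - (k**2 + k) = 3 - (k + k**2) = 3 + (-k - k**2) = 3 - k - k**2)
V(v, s) = -4 (V(v, s) = -2*(-2 + (1 + 3)) = -2*(-2 + 4) = -2*2 = -4)
V(-18, w(1/4)) - E = -4 - 1*(-99) = -4 + 99 = 95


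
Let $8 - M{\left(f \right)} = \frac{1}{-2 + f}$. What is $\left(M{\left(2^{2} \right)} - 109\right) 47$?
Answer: $- \frac{9541}{2} \approx -4770.5$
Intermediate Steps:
$M{\left(f \right)} = 8 - \frac{1}{-2 + f}$
$\left(M{\left(2^{2} \right)} - 109\right) 47 = \left(\frac{-17 + 8 \cdot 2^{2}}{-2 + 2^{2}} - 109\right) 47 = \left(\frac{-17 + 8 \cdot 4}{-2 + 4} - 109\right) 47 = \left(\frac{-17 + 32}{2} - 109\right) 47 = \left(\frac{1}{2} \cdot 15 - 109\right) 47 = \left(\frac{15}{2} - 109\right) 47 = \left(- \frac{203}{2}\right) 47 = - \frac{9541}{2}$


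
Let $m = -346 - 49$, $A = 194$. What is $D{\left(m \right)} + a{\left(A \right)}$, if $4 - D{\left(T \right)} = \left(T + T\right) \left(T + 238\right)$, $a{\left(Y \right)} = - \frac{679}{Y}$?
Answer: $- \frac{248059}{2} \approx -1.2403 \cdot 10^{5}$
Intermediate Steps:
$m = -395$ ($m = -346 - 49 = -395$)
$D{\left(T \right)} = 4 - 2 T \left(238 + T\right)$ ($D{\left(T \right)} = 4 - \left(T + T\right) \left(T + 238\right) = 4 - 2 T \left(238 + T\right)$)
$D{\left(m \right)} + a{\left(A \right)} = \left(4 - -188020 - 2 \left(-395\right)^{2}\right) - \frac{679}{194} = \left(4 + 188020 - 312050\right) - \frac{7}{2} = -124026 - \frac{7}{2} = - \frac{248059}{2}$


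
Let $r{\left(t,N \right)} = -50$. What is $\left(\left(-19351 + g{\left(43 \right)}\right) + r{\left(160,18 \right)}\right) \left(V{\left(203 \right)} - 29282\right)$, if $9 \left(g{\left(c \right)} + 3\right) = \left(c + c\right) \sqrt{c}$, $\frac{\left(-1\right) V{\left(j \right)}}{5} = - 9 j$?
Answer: $390932388 - \frac{1732642 \sqrt{43}}{9} \approx 3.8967 \cdot 10^{8}$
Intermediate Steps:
$V{\left(j \right)} = 45 j$ ($V{\left(j \right)} = - 5 \left(- 9 j\right) = 45 j$)
$g{\left(c \right)} = -3 + \frac{2 c^{\frac{3}{2}}}{9}$ ($g{\left(c \right)} = -3 + \frac{\left(c + c\right) \sqrt{c}}{9} = -3 + \frac{2 c \sqrt{c}}{9} = -3 + \frac{2 c^{\frac{3}{2}}}{9}$)
$\left(\left(-19351 + g{\left(43 \right)}\right) + r{\left(160,18 \right)}\right) \left(V{\left(203 \right)} - 29282\right) = \left(\left(-19351 - \left(3 - \frac{2 \cdot 43^{\frac{3}{2}}}{9}\right)\right) - 50\right) \left(45 \cdot 203 - 29282\right) = \left(\left(-19351 - \left(3 - \frac{2 \cdot 43 \sqrt{43}}{9}\right)\right) - 50\right) \left(9135 - 29282\right) = \left(\left(-19351 - \left(3 - \frac{86 \sqrt{43}}{9}\right)\right) - 50\right) \left(-20147\right) = \left(\left(-19354 + \frac{86 \sqrt{43}}{9}\right) - 50\right) \left(-20147\right) = \left(-19404 + \frac{86 \sqrt{43}}{9}\right) \left(-20147\right) = 390932388 - \frac{1732642 \sqrt{43}}{9}$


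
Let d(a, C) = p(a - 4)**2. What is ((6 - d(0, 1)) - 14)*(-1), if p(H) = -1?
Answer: 9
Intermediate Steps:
d(a, C) = 1 (d(a, C) = (-1)**2 = 1)
((6 - d(0, 1)) - 14)*(-1) = ((6 - 1*1) - 14)*(-1) = ((6 - 1) - 14)*(-1) = (5 - 14)*(-1) = -9*(-1) = 9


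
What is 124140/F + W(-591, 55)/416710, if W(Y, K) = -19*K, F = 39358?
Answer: 5168925029/1640087218 ≈ 3.1516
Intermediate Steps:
124140/F + W(-591, 55)/416710 = 124140/39358 - 19*55/416710 = 124140*(1/39358) - 1045*1/416710 = 62070/19679 - 209/83342 = 5168925029/1640087218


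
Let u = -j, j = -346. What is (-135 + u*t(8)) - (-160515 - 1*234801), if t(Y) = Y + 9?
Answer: 401063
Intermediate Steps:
t(Y) = 9 + Y
u = 346 (u = -1*(-346) = 346)
(-135 + u*t(8)) - (-160515 - 1*234801) = (-135 + 346*(9 + 8)) - (-160515 - 1*234801) = (-135 + 346*17) - (-160515 - 234801) = (-135 + 5882) - 1*(-395316) = 5747 + 395316 = 401063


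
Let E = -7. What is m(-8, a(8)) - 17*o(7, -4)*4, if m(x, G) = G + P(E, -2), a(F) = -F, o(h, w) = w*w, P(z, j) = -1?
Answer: -1097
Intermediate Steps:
o(h, w) = w²
m(x, G) = -1 + G (m(x, G) = G - 1 = -1 + G)
m(-8, a(8)) - 17*o(7, -4)*4 = (-1 - 1*8) - 17*(-4)²*4 = (-1 - 8) - 17*16*4 = -9 - 272*4 = -9 - 1*1088 = -9 - 1088 = -1097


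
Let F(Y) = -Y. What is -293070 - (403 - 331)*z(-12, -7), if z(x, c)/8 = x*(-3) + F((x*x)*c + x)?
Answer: -901326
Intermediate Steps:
z(x, c) = -32*x - 8*c*x² (z(x, c) = 8*(x*(-3) - ((x*x)*c + x)) = 8*(-3*x - (x²*c + x)) = 8*(-3*x - (c*x² + x)) = 8*(-3*x - (x + c*x²)) = 8*(-3*x + (-x - c*x²)) = 8*(-4*x - c*x²) = -32*x - 8*c*x²)
-293070 - (403 - 331)*z(-12, -7) = -293070 - (403 - 331)*8*(-12)*(-4 - 1*(-7)*(-12)) = -293070 - 72*8*(-12)*(-4 - 84) = -293070 - 72*8*(-12)*(-88) = -293070 - 72*8448 = -293070 - 1*608256 = -293070 - 608256 = -901326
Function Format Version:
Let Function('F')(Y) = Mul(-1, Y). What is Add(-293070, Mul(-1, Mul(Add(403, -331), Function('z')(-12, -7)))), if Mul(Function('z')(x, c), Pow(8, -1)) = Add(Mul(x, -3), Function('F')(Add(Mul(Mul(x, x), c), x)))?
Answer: -901326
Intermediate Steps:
Function('z')(x, c) = Add(Mul(-32, x), Mul(-8, c, Pow(x, 2))) (Function('z')(x, c) = Mul(8, Add(Mul(x, -3), Mul(-1, Add(Mul(Mul(x, x), c), x)))) = Mul(8, Add(Mul(-3, x), Mul(-1, Add(Mul(Pow(x, 2), c), x)))) = Mul(8, Add(Mul(-3, x), Mul(-1, Add(Mul(c, Pow(x, 2)), x)))) = Mul(8, Add(Mul(-3, x), Mul(-1, Add(x, Mul(c, Pow(x, 2)))))) = Mul(8, Add(Mul(-3, x), Add(Mul(-1, x), Mul(-1, c, Pow(x, 2))))) = Mul(8, Add(Mul(-4, x), Mul(-1, c, Pow(x, 2)))) = Add(Mul(-32, x), Mul(-8, c, Pow(x, 2))))
Add(-293070, Mul(-1, Mul(Add(403, -331), Function('z')(-12, -7)))) = Add(-293070, Mul(-1, Mul(Add(403, -331), Mul(8, -12, Add(-4, Mul(-1, -7, -12)))))) = Add(-293070, Mul(-1, Mul(72, Mul(8, -12, Add(-4, -84))))) = Add(-293070, Mul(-1, Mul(72, Mul(8, -12, -88)))) = Add(-293070, Mul(-1, Mul(72, 8448))) = Add(-293070, Mul(-1, 608256)) = Add(-293070, -608256) = -901326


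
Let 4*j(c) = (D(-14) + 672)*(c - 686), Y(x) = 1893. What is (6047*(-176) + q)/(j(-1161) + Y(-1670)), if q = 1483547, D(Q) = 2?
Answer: -838550/618653 ≈ -1.3554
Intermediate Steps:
j(c) = -115591 + 337*c/2 (j(c) = ((2 + 672)*(c - 686))/4 = (674*(-686 + c))/4 = (-462364 + 674*c)/4 = -115591 + 337*c/2)
(6047*(-176) + q)/(j(-1161) + Y(-1670)) = (6047*(-176) + 1483547)/((-115591 + (337/2)*(-1161)) + 1893) = (-1064272 + 1483547)/((-115591 - 391257/2) + 1893) = 419275/(-622439/2 + 1893) = 419275/(-618653/2) = 419275*(-2/618653) = -838550/618653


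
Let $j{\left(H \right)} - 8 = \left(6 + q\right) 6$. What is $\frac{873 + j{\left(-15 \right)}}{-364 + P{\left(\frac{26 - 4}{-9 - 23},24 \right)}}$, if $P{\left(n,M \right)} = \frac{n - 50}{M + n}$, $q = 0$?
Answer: $- \frac{342041}{136583} \approx -2.5043$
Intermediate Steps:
$P{\left(n,M \right)} = \frac{-50 + n}{M + n}$
$j{\left(H \right)} = 44$ ($j{\left(H \right)} = 8 + \left(6 + 0\right) 6 = 8 + 6 \cdot 6 = 8 + 36 = 44$)
$\frac{873 + j{\left(-15 \right)}}{-364 + P{\left(\frac{26 - 4}{-9 - 23},24 \right)}} = \frac{873 + 44}{-364 + \frac{-50 + \frac{26 - 4}{-9 - 23}}{24 + \frac{26 - 4}{-9 - 23}}} = \frac{917}{-364 + \frac{-50 + \frac{22}{-32}}{24 + \frac{22}{-32}}} = \frac{917}{-364 + \frac{-50 + 22 \left(- \frac{1}{32}\right)}{24 + 22 \left(- \frac{1}{32}\right)}} = \frac{917}{-364 + \frac{-50 - \frac{11}{16}}{24 - \frac{11}{16}}} = \frac{917}{-364 + \frac{1}{\frac{373}{16}} \left(- \frac{811}{16}\right)} = \frac{917}{-364 + \frac{16}{373} \left(- \frac{811}{16}\right)} = \frac{917}{-364 - \frac{811}{373}} = \frac{917}{- \frac{136583}{373}} = 917 \left(- \frac{373}{136583}\right) = - \frac{342041}{136583}$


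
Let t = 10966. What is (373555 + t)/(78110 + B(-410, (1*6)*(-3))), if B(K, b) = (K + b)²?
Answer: 384521/261294 ≈ 1.4716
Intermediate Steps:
(373555 + t)/(78110 + B(-410, (1*6)*(-3))) = (373555 + 10966)/(78110 + (-410 + (1*6)*(-3))²) = 384521/(78110 + (-410 + 6*(-3))²) = 384521/(78110 + (-410 - 18)²) = 384521/(78110 + (-428)²) = 384521/(78110 + 183184) = 384521/261294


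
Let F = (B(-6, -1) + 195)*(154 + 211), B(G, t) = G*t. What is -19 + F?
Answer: 73346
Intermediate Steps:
F = 73365 (F = (-6*(-1) + 195)*(154 + 211) = (6 + 195)*365 = 201*365 = 73365)
-19 + F = -19 + 73365 = 73346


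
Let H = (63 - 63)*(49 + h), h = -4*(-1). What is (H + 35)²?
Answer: 1225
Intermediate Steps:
h = 4
H = 0 (H = (63 - 63)*(49 + 4) = 0*53 = 0)
(H + 35)² = (0 + 35)² = 35² = 1225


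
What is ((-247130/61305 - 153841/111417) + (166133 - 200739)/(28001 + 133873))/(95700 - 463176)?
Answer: 34556445184589/2257256597800055058 ≈ 1.5309e-5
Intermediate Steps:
((-247130/61305 - 153841/111417) + (166133 - 200739)/(28001 + 133873))/(95700 - 463176) = ((-247130*1/61305 - 153841*1/111417) - 34606/161874)/(-367476) = ((-49426/12261 - 153841/111417) - 34606*1/161874)*(-1/367476) = (-821460127/151787093 - 17303/80937)*(-1/367476) = -69112890369178/12285191946141*(-1/367476) = 34556445184589/2257256597800055058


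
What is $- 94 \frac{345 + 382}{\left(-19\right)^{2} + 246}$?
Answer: $- \frac{68338}{607} \approx -112.58$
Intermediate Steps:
$- 94 \frac{345 + 382}{\left(-19\right)^{2} + 246} = - 94 \frac{727}{361 + 246} = - 94 \cdot \frac{727}{607} = - 94 \cdot 727 \cdot \frac{1}{607} = \left(-94\right) \frac{727}{607} = - \frac{68338}{607}$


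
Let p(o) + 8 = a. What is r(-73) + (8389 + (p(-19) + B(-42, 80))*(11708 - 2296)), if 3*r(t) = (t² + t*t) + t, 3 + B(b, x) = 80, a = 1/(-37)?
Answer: 73381096/111 ≈ 6.6109e+5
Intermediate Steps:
a = -1/37 ≈ -0.027027
B(b, x) = 77 (B(b, x) = -3 + 80 = 77)
p(o) = -297/37 (p(o) = -8 - 1/37 = -297/37)
r(t) = t/3 + 2*t²/3 (r(t) = ((t² + t*t) + t)/3 = ((t² + t²) + t)/3 = (2*t² + t)/3 = (t + 2*t²)/3 = t/3 + 2*t²/3)
r(-73) + (8389 + (p(-19) + B(-42, 80))*(11708 - 2296)) = (⅓)*(-73)*(1 + 2*(-73)) + (8389 + (-297/37 + 77)*(11708 - 2296)) = (⅓)*(-73)*(1 - 146) + (8389 + (2552/37)*9412) = (⅓)*(-73)*(-145) + (8389 + 24019424/37) = 10585/3 + 24329817/37 = 73381096/111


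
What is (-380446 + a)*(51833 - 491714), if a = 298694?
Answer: 35961151512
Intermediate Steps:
(-380446 + a)*(51833 - 491714) = (-380446 + 298694)*(51833 - 491714) = -81752*(-439881) = 35961151512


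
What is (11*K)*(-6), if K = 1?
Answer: -66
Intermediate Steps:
(11*K)*(-6) = (11*1)*(-6) = 11*(-6) = -66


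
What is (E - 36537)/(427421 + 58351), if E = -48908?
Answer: -85445/485772 ≈ -0.17590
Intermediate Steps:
(E - 36537)/(427421 + 58351) = (-48908 - 36537)/(427421 + 58351) = -85445/485772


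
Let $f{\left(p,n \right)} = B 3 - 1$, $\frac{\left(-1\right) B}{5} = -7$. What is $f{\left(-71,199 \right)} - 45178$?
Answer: $-45074$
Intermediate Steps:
$B = 35$ ($B = \left(-5\right) \left(-7\right) = 35$)
$f{\left(p,n \right)} = 104$ ($f{\left(p,n \right)} = 35 \cdot 3 - 1 = 105 - 1 = 104$)
$f{\left(-71,199 \right)} - 45178 = 104 - 45178 = -45074$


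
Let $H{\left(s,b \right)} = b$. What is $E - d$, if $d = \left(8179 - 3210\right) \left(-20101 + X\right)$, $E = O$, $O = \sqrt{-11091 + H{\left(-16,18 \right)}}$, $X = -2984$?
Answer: $114709365 + i \sqrt{11073} \approx 1.1471 \cdot 10^{8} + 105.23 i$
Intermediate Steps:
$O = i \sqrt{11073}$ ($O = \sqrt{-11091 + 18} = \sqrt{-11073} = i \sqrt{11073} \approx 105.23 i$)
$E = i \sqrt{11073} \approx 105.23 i$
$d = -114709365$ ($d = \left(8179 - 3210\right) \left(-20101 - 2984\right) = 4969 \left(-23085\right) = -114709365$)
$E - d = i \sqrt{11073} - -114709365 = i \sqrt{11073} + 114709365 = 114709365 + i \sqrt{11073}$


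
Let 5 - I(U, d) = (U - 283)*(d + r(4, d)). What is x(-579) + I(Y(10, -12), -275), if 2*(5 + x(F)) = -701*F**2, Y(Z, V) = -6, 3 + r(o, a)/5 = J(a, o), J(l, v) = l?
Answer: -235966311/2 ≈ -1.1798e+8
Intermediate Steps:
r(o, a) = -15 + 5*a
I(U, d) = 5 - (-283 + U)*(-15 + 6*d) (I(U, d) = 5 - (U - 283)*(d + (-15 + 5*d)) = 5 - (-283 + U)*(-15 + 6*d))
x(F) = -5 - 701*F**2/2 (x(F) = -5 + (-701*F**2)/2 = -5 - 701*F**2/2)
x(-579) + I(Y(10, -12), -275) = (-5 - 701/2*(-579)**2) + (-4240 + 15*(-6) + 1698*(-275) - 6*(-6)*(-275)) = (-5 - 701/2*335241) + (-4240 - 90 - 466950 - 9900) = (-5 - 235003941/2) - 481180 = -235003951/2 - 481180 = -235966311/2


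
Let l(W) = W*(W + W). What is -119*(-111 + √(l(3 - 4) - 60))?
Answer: 13209 - 119*I*√58 ≈ 13209.0 - 906.28*I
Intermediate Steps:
l(W) = 2*W² (l(W) = W*(2*W) = 2*W²)
-119*(-111 + √(l(3 - 4) - 60)) = -119*(-111 + √(2*(3 - 4)² - 60)) = -119*(-111 + √(2*(-1)² - 60)) = -119*(-111 + √(2*1 - 60)) = -119*(-111 + √(2 - 60)) = -119*(-111 + √(-58)) = -119*(-111 + I*√58) = 13209 - 119*I*√58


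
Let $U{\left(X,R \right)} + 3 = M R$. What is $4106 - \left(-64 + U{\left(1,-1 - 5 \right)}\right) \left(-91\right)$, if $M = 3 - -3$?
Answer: $-5267$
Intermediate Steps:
$M = 6$ ($M = 3 + 3 = 6$)
$U{\left(X,R \right)} = -3 + 6 R$
$4106 - \left(-64 + U{\left(1,-1 - 5 \right)}\right) \left(-91\right) = 4106 - \left(-64 + \left(-3 + 6 \left(-1 - 5\right)\right)\right) \left(-91\right) = 4106 - \left(-64 + \left(-3 + 6 \left(-6\right)\right)\right) \left(-91\right) = 4106 - \left(-64 - 39\right) \left(-91\right) = 4106 - \left(-103\right) \left(-91\right) = 4106 - 9373 = -5267$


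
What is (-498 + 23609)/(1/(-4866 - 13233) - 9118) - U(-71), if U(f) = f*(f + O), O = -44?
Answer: -1347861152684/165026683 ≈ -8167.5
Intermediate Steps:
U(f) = f*(-44 + f) (U(f) = f*(f - 44) = f*(-44 + f))
(-498 + 23609)/(1/(-4866 - 13233) - 9118) - U(-71) = (-498 + 23609)/(1/(-4866 - 13233) - 9118) - (-71)*(-44 - 71) = 23111/(1/(-18099) - 9118) - (-71)*(-115) = 23111/(-1/18099 - 9118) - 1*8165 = 23111/(-165026683/18099) - 8165 = 23111*(-18099/165026683) - 8165 = -418285989/165026683 - 8165 = -1347861152684/165026683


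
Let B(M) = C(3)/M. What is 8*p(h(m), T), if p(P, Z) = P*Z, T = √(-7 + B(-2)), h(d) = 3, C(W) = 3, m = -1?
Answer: 12*I*√34 ≈ 69.971*I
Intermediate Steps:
B(M) = 3/M
T = I*√34/2 (T = √(-7 + 3/(-2)) = √(-7 + 3*(-½)) = √(-7 - 3/2) = √(-17/2) = I*√34/2 ≈ 2.9155*I)
8*p(h(m), T) = 8*(3*(I*√34/2)) = 8*(3*I*√34/2) = 12*I*√34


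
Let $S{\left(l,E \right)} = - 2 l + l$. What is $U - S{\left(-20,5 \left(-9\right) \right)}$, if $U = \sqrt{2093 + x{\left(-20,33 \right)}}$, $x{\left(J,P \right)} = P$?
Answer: $-20 + \sqrt{2126} \approx 26.109$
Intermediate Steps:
$S{\left(l,E \right)} = - l$
$U = \sqrt{2126}$ ($U = \sqrt{2093 + 33} = \sqrt{2126} \approx 46.109$)
$U - S{\left(-20,5 \left(-9\right) \right)} = \sqrt{2126} - \left(-1\right) \left(-20\right) = \sqrt{2126} - 20 = -20 + \sqrt{2126}$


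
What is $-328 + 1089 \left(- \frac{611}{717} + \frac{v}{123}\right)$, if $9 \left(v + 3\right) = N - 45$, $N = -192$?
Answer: $- \frac{14852457}{9799} \approx -1515.7$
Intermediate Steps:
$v = - \frac{88}{3}$ ($v = -3 + \frac{-192 - 45}{9} = -3 + \frac{1}{9} \left(-237\right) = -3 - \frac{79}{3} = - \frac{88}{3} \approx -29.333$)
$-328 + 1089 \left(- \frac{611}{717} + \frac{v}{123}\right) = -328 + 1089 \left(- \frac{611}{717} - \frac{88}{3 \cdot 123}\right) = -328 + 1089 \left(\left(-611\right) \frac{1}{717} - \frac{88}{369}\right) = -328 + 1089 \left(- \frac{611}{717} - \frac{88}{369}\right) = -328 + 1089 \left(- \frac{96185}{88191}\right) = -328 - \frac{11638385}{9799} = - \frac{14852457}{9799}$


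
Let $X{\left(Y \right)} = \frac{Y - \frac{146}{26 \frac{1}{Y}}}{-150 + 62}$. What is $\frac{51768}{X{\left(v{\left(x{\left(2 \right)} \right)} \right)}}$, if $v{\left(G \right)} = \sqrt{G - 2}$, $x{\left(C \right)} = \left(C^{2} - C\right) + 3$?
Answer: $\frac{1645072 \sqrt{3}}{5} \approx 5.6987 \cdot 10^{5}$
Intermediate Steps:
$x{\left(C \right)} = 3 + C^{2} - C$
$v{\left(G \right)} = \sqrt{-2 + G}$
$X{\left(Y \right)} = \frac{15 Y}{286}$ ($X{\left(Y \right)} = \frac{Y - 146 \frac{Y}{26}}{-88} = \left(Y - \frac{73 Y}{13}\right) \left(- \frac{1}{88}\right) = - \frac{60 Y}{13} \left(- \frac{1}{88}\right) = \frac{15 Y}{286}$)
$\frac{51768}{X{\left(v{\left(x{\left(2 \right)} \right)} \right)}} = \frac{51768}{\frac{15}{286} \sqrt{-2 + \left(3 + 2^{2} - 2\right)}} = \frac{51768}{\frac{15}{286} \sqrt{-2 + \left(3 + 4 - 2\right)}} = \frac{51768}{\frac{15}{286} \sqrt{-2 + 5}} = \frac{51768}{\frac{15}{286} \sqrt{3}} = 51768 \frac{286 \sqrt{3}}{45} = \frac{1645072 \sqrt{3}}{5}$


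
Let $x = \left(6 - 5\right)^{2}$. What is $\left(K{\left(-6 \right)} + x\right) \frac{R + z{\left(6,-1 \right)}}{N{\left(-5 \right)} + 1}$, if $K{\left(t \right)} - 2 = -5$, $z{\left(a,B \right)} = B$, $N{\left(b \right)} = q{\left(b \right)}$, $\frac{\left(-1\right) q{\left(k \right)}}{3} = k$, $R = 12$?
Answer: $- \frac{11}{8} \approx -1.375$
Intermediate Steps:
$q{\left(k \right)} = - 3 k$
$N{\left(b \right)} = - 3 b$
$K{\left(t \right)} = -3$ ($K{\left(t \right)} = 2 - 5 = -3$)
$x = 1$ ($x = 1^{2} = 1$)
$\left(K{\left(-6 \right)} + x\right) \frac{R + z{\left(6,-1 \right)}}{N{\left(-5 \right)} + 1} = \left(-3 + 1\right) \frac{12 - 1}{\left(-3\right) \left(-5\right) + 1} = - 2 \frac{11}{15 + 1} = - 2 \cdot \frac{11}{16} = - 2 \cdot 11 \cdot \frac{1}{16} = \left(-2\right) \frac{11}{16} = - \frac{11}{8}$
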